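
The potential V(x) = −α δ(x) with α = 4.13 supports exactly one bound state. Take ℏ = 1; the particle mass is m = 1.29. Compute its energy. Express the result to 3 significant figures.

E = -11.0

For x ≠ 0 the bound state is ψ ∝ e^{−κ|x|}; integrating the TISE across the delta gives the cusp condition 2κ = 2mα/ℏ², so κ = 5.328.
Then E = −ℏ²κ²/(2m) = −mα²/(2ℏ²) = -11.00.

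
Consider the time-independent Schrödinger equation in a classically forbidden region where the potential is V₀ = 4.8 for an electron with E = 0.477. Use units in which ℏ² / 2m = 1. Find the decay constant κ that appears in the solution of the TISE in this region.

κ = 2.08

Since E < V₀ the TISE in this region is ψ'' = κ²ψ with κ = √(2m(V₀ − E))/ℏ.
κ = √(2 × 0.5 × 4.323) = 2.079.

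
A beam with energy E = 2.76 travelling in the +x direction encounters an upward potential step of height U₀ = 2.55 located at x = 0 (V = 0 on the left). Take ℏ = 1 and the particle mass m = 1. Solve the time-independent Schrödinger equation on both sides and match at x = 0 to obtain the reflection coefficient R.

On each side the TISE gives plane waves with k = √(2m(E − V))/ℏ: k₁ = √(2·1·2.76) = 2.349, k₂ = √(2·1·0.21) = 0.6481.
Matching ψ and ψ′ at x = 0 gives r = (k₁ − k₂)/(k₁ + k₂), so R = r² = 0.3222 and T = 1 − R = 0.6778.

R = 0.322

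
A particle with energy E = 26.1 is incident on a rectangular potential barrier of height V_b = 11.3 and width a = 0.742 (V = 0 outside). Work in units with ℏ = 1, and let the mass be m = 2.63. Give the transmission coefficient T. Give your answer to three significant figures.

Above the barrier the interior wavenumber is k₂ = √(2m(E − V_b))/ℏ = 8.823, giving phase k₂a = 6.547.
T = [1 + V_b² sin²(k₂a) / (4E(E − V_b))]⁻¹ = 1/1.006 = 0.994.

T = 0.994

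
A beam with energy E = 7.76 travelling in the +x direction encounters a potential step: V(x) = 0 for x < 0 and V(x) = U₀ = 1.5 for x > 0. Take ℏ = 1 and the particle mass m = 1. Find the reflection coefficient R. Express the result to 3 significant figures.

The wavenumbers are k₁ = √(2mE)/ℏ = 3.940 on the left and k₂ = √(2m(E − U₀))/ℏ = 3.538 on the right.
Matching ψ and ψ′ at x = 0 gives r = (k₁ − k₂)/(k₁ + k₂), so R = r² = 0.002878 and T = 1 − R = 0.9971.

R = 0.00288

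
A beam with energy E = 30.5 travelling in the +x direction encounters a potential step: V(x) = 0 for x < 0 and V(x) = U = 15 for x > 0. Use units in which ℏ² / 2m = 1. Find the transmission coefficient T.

The wavenumbers are k₁ = √(2mE)/ℏ = 5.523 on the left and k₂ = √(2m(E − U))/ℏ = 3.937 on the right.
Matching ψ and ψ′ at x = 0 gives r = (k₁ − k₂)/(k₁ + k₂), so R = r² = 0.02810 and T = 1 − R = 0.9719.

T = 0.972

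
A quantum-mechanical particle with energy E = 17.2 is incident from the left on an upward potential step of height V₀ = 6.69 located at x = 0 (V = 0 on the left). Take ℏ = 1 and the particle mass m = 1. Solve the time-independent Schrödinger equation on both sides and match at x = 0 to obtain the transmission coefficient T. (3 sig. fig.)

T = 0.985

On each side the TISE gives plane waves with k = √(2m(E − V))/ℏ: k₁ = √(2·1·17.2) = 5.865, k₂ = √(2·1·10.51) = 4.585.
Matching ψ and ψ′ at x = 0 gives r = (k₁ − k₂)/(k₁ + k₂), so R = r² = 0.01501 and T = 1 − R = 0.9850.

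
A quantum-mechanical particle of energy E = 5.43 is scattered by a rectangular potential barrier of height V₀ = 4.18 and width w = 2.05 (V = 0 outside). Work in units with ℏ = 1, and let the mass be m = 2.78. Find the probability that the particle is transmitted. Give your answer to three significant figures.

T = 0.724

Above the barrier the interior wavenumber is k₂ = √(2m(E − V₀))/ℏ = 2.636, giving phase k₂w = 5.404.
T = [1 + V₀² sin²(k₂w) / (4E(E − V₀))]⁻¹ = 1/1.382 = 0.724.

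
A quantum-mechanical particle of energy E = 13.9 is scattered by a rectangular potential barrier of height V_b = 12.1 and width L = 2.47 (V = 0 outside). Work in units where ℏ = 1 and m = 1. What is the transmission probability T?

T = 0.406

E > V_b: inside the barrier k₂ = √(2m(E − V_b))/ℏ = 1.897, k₂L = 4.686.
T = [1 + V_b² sin²(k₂L) / (4E(E − V_b))]⁻¹ = 1/2.462 = 0.406.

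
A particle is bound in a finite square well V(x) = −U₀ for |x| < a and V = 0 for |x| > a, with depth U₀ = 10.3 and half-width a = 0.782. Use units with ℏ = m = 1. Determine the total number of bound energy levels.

N = 3

The dimensionless depth is z₀ = a√(2mU₀)/ℏ = 0.782 × √(20.60) = 3.549.
The even/odd transcendental equations gain one root per π/2 in z₀, giving N = 1 + ⌊2z₀/π⌋ = 1 + ⌊2.260⌋ = 3.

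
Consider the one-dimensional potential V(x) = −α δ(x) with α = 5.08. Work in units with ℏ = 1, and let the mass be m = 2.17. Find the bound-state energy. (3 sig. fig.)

For x ≠ 0 the bound state is ψ ∝ e^{−κ|x|}; integrating the TISE across the delta gives the cusp condition 2κ = 2mα/ℏ², so κ = 11.02.
Then E = −ℏ²κ²/(2m) = −mα²/(2ℏ²) = -28.00.

E = -28.0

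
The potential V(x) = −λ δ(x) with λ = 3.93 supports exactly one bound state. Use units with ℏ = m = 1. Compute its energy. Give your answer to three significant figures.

E = -7.72

The bound state is ψ(x) = √κ e^{−κ|x|}. The derivative jump ψ'(0⁺) − ψ'(0⁻) = −(2mλ/ℏ²)ψ(0) fixes κ = mλ/ℏ² = 3.930.
Then E = −ℏ²κ²/(2m) = −mλ²/(2ℏ²) = -7.722.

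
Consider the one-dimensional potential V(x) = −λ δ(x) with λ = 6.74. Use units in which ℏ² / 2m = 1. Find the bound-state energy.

For x ≠ 0 the bound state is ψ ∝ e^{−κ|x|}; integrating the TISE across the delta gives the cusp condition 2κ = 2mλ/ℏ², so κ = 3.370.
Then E = −ℏ²κ²/(2m) = −mλ²/(2ℏ²) = -11.36.

E = -11.4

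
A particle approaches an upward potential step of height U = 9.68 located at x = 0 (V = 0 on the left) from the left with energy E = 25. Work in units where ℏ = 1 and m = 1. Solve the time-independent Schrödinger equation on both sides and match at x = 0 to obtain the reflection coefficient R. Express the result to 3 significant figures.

R = 0.0148

The wavenumbers are k₁ = √(2mE)/ℏ = 7.071 on the left and k₂ = √(2m(E − U))/ℏ = 5.535 on the right.
Matching ψ and ψ′ at x = 0 gives r = (k₁ − k₂)/(k₁ + k₂), so R = r² = 0.01484 and T = 1 − R = 0.9852.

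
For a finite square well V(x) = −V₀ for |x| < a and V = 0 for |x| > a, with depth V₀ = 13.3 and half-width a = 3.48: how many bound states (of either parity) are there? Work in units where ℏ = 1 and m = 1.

The dimensionless depth is z₀ = a√(2mV₀)/ℏ = 3.48 × √(26.60) = 17.95.
The even/odd transcendental equations gain one root per π/2 in z₀, giving N = 1 + ⌊2z₀/π⌋ = 1 + ⌊11.43⌋ = 12.

N = 12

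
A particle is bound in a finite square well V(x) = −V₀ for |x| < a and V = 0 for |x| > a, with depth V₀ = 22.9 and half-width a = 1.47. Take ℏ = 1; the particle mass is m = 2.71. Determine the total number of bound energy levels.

The dimensionless depth is z₀ = a√(2mV₀)/ℏ = 1.47 × √(124.1) = 16.38.
The even/odd transcendental equations gain one root per π/2 in z₀, giving N = 1 + ⌊2z₀/π⌋ = 1 + ⌊10.43⌋ = 11.

N = 11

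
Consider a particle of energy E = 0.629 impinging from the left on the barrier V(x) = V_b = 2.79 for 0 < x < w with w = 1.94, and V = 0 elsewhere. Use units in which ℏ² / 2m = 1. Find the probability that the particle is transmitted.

T = 0.00929

E < V_b: inside the barrier ψ ∝ e^{±κx} with κ = √(2m(V_b − E))/ℏ = 1.470.
κw = 2.852, sinh(κw) = 8.631.
The exact tunnelling result is T⁻¹ = 1 + V_b² sinh²(κw) / [4E(V_b − E)] = 107.7, so T = 0.00929.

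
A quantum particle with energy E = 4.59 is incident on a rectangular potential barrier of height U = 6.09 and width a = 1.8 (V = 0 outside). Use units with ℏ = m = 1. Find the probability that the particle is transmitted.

E < U: inside the barrier ψ ∝ e^{±κx} with κ = √(2m(U − E))/ℏ = 1.732.
κa = 3.118, sinh(κa) = 11.27.
The exact tunnelling result is T⁻¹ = 1 + U² sinh²(κa) / [4E(U − E)] = 172.2, so T = 0.00581.

T = 0.00581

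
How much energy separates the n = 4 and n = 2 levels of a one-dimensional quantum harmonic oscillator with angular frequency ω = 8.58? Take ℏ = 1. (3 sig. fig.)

E_n = ℏω(n + ½), so ΔE = (4 − 2) ℏω = 2 × 8.58 = 17.16.

ΔE = 17.2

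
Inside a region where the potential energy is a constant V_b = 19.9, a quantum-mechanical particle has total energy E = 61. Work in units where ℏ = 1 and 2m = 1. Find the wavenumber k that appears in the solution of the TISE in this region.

With E > V_b the solution is oscillatory, ψ ∝ e^{±ikx} with k = √(2m(E − V_b))/ℏ.
k = √(2 × 0.5 × 41.1) = 6.411.

k = 6.41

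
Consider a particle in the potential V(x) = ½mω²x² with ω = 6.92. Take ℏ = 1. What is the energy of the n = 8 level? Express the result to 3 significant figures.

E = 58.8

The oscillator eigenvalues are E_n = ℏω(n + ½), so E_8 = 6.92 × 8.5 = 58.82.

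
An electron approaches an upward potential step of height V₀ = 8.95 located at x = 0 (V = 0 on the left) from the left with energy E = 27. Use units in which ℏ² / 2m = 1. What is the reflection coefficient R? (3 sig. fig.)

R = 0.0101

On each side the TISE gives plane waves with k = √(2m(E − V))/ℏ: k₁ = √(2·½·27) = 5.196, k₂ = √(2·½·18.05) = 4.249.
Matching ψ and ψ′ at x = 0 gives r = (k₁ − k₂)/(k₁ + k₂), so R = r² = 0.01007 and T = 1 − R = 0.9899.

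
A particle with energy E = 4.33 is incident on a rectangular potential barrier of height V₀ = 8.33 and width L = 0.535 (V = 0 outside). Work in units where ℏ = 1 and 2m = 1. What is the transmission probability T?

E < V₀: inside the barrier ψ ∝ e^{±κx} with κ = √(2m(V₀ − E))/ℏ = 2.000.
κL = 1.070, sinh(κL) = 1.286.
The exact tunnelling result is T⁻¹ = 1 + V₀² sinh²(κL) / [4E(V₀ − E)] = 2.657, so T = 0.376.

T = 0.376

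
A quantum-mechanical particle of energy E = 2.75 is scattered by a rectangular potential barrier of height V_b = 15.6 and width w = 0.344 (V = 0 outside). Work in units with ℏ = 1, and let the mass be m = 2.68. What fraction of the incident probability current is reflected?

E < V_b: inside the barrier ψ ∝ e^{±κx} with κ = √(2m(V_b − E))/ℏ = 8.299.
κw = 2.855, sinh(κw) = 8.658.
Matching ψ, ψ′ at both faces gives T = [1 + V_b² sinh²(κw) / (4E(V_b − E))]⁻¹ = 1/130.0 = 0.00769.
R = 1 − T = 0.992.

R = 0.992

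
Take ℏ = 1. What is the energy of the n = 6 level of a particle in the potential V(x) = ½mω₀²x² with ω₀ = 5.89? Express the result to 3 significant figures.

The oscillator eigenvalues are E_n = ℏω₀(n + ½), so E_6 = 5.89 × 6.5 = 38.29.

E = 38.3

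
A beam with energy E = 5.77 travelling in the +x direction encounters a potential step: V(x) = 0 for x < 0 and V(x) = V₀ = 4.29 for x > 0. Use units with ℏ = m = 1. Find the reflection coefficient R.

On each side the TISE gives plane waves with k = √(2m(E − V))/ℏ: k₁ = √(2·1·5.77) = 3.397, k₂ = √(2·1·1.48) = 1.720.
Continuity of ψ and ψ′ at the step yields the reflection amplitude r = (k₁ − k₂)/(k₁ + k₂) = 0.3276; thus R = |r|² = 0.1073, T = 0.8927.

R = 0.107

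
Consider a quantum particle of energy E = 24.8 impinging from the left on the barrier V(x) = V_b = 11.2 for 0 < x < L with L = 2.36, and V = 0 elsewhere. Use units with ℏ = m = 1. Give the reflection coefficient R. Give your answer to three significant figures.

R = 0.00602

E > V_b: inside the barrier k₂ = √(2m(E − V_b))/ℏ = 5.215, k₂L = 12.31.
T = [1 + V_b² sin²(k₂L) / (4E(E − V_b))]⁻¹ = 1/1.006 = 0.994.
R = 1 − T = 0.00602.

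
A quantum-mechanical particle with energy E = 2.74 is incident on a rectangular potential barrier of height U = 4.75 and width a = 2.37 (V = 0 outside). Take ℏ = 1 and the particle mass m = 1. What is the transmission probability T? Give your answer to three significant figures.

T = 0.000291

E < U: inside the barrier ψ ∝ e^{±κx} with κ = √(2m(U − E))/ℏ = 2.005.
κa = 4.752, sinh(κa) = 57.89.
Matching ψ, ψ′ at both faces gives T = [1 + U² sinh²(κa) / (4E(U − E))]⁻¹ = 1/3434 = 0.000291.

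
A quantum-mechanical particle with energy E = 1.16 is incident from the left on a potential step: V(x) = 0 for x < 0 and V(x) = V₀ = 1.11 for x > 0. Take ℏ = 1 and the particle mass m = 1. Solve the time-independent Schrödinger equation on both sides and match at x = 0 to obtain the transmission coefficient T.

T = 0.569

The wavenumbers are k₁ = √(2mE)/ℏ = 1.523 on the left and k₂ = √(2m(E − V₀))/ℏ = 0.3162 on the right.
Matching ψ and ψ′ at x = 0 gives r = (k₁ − k₂)/(k₁ + k₂), so R = r² = 0.4305 and T = 1 − R = 0.5695.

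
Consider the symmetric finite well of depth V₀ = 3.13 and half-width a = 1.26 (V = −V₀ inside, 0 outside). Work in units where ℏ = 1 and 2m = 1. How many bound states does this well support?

N = 2

Define the well-strength parameter z₀ = (a/ℏ)√(2mV₀) = 1.26 × √(2·0.5·3.13) = 2.229.
The even/odd transcendental equations gain one root per π/2 in z₀, giving N = 1 + ⌊2z₀/π⌋ = 1 + ⌊1.419⌋ = 2.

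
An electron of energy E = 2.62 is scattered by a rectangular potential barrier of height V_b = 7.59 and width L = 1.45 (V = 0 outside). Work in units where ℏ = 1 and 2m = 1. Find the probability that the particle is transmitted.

T = 0.00562

Since E < V_b the interior solution is evanescent with decay constant κ = √(2m(V_b − E))/ℏ = 2.229.
κL = 3.233, sinh(κL) = 12.65.
The exact tunnelling result is T⁻¹ = 1 + V_b² sinh²(κL) / [4E(V_b − E)] = 178.1, so T = 0.00562.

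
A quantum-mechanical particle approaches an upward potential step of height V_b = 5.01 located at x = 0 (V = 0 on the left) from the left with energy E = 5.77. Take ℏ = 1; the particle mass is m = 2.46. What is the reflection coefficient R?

The wavenumbers are k₁ = √(2mE)/ℏ = 5.328 on the left and k₂ = √(2m(E − V_b))/ℏ = 1.934 on the right.
Continuity of ψ and ψ′ at the step yields the reflection amplitude r = (k₁ − k₂)/(k₁ + k₂) = 0.4674; thus R = |r|² = 0.2185, T = 0.7815.

R = 0.218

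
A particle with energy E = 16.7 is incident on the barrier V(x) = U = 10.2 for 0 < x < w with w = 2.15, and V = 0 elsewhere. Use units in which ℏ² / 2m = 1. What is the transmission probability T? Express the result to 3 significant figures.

T = 0.890

Above the barrier the interior wavenumber is k₂ = √(2m(E − U))/ℏ = 2.550, giving phase k₂w = 5.481.
T = [1 + U² sin²(k₂w) / (4E(E − U))]⁻¹ = 1/1.124 = 0.890.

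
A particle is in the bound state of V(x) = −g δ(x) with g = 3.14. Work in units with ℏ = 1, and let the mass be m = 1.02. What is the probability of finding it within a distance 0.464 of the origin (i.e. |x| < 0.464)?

The normalised bound state is ψ = √κ e^{−κ|x|} with κ = mg/ℏ² = 3.203.
P(|x| < d) = ∫_{−d}^{d} κ e^{−2κ|x|} dx = 1 − e^{−2κd} = 1 − e^{−2.972} = 0.9488.

P = 0.949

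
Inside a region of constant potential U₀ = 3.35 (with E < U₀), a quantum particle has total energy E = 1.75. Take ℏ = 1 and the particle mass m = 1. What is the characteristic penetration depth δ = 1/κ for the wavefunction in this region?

Since E < U₀ the TISE in this region is ψ'' = κ²ψ with κ = √(2m(U₀ − E))/ℏ.
κ = √(2 × 1 × 1.6) = 1.789. The penetration depth is δ = 1/κ = 0.559.

δ = 0.559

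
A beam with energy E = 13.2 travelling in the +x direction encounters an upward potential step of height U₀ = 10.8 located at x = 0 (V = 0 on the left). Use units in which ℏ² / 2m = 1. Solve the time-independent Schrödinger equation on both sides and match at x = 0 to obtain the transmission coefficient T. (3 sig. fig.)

T = 0.838

On each side the TISE gives plane waves with k = √(2m(E − V))/ℏ: k₁ = √(2·½·13.2) = 3.633, k₂ = √(2·½·2.4) = 1.549.
Matching ψ and ψ′ at x = 0 gives r = (k₁ − k₂)/(k₁ + k₂), so R = r² = 0.1617 and T = 1 − R = 0.8383.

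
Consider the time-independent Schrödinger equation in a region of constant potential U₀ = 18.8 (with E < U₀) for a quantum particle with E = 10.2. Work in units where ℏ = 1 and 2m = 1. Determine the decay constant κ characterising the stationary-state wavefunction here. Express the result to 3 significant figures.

κ = 2.93

Since E < U₀ the TISE in this region is ψ'' = κ²ψ with κ = √(2m(U₀ − E))/ℏ.
κ = √(2 × 0.5 × 8.6) = 2.933.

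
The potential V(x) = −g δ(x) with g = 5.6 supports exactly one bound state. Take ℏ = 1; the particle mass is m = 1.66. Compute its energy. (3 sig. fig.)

E = -26.0

For x ≠ 0 the bound state is ψ ∝ e^{−κ|x|}; integrating the TISE across the delta gives the cusp condition 2κ = 2mg/ℏ², so κ = 9.296.
Then E = −ℏ²κ²/(2m) = −mg²/(2ℏ²) = -26.03.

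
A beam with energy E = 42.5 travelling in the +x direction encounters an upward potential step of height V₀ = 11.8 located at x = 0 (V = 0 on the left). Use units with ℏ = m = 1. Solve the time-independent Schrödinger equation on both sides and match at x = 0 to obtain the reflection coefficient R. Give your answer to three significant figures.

The wavenumbers are k₁ = √(2mE)/ℏ = 9.220 on the left and k₂ = √(2m(E − V₀))/ℏ = 7.836 on the right.
Continuity of ψ and ψ′ at the step yields the reflection amplitude r = (k₁ − k₂)/(k₁ + k₂) = 0.08113; thus R = |r|² = 0.006582, T = 0.9934.

R = 0.00658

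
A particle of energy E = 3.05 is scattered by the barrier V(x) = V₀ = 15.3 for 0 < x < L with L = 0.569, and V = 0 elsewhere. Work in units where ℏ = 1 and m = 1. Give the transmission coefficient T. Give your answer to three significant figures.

T = 0.00912

Since E < V₀ the interior solution is evanescent with decay constant κ = √(2m(V₀ − E))/ℏ = 4.950.
κL = 2.816, sinh(κL) = 8.328.
Matching ψ, ψ′ at both faces gives T = [1 + V₀² sinh²(κL) / (4E(V₀ − E))]⁻¹ = 1/109.6 = 0.00912.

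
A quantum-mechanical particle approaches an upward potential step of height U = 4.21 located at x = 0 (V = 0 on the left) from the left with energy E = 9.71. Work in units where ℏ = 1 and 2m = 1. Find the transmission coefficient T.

T = 0.980

On each side the TISE gives plane waves with k = √(2m(E − V))/ℏ: k₁ = √(2·½·9.71) = 3.116, k₂ = √(2·½·5.5) = 2.345.
Continuity of ψ and ψ′ at the step yields the reflection amplitude r = (k₁ − k₂)/(k₁ + k₂) = 0.1412; thus R = |r|² = 0.01992, T = 0.9801.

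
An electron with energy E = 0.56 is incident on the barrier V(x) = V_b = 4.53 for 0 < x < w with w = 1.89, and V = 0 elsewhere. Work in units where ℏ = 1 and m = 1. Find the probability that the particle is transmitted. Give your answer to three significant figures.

E < V_b: inside the barrier ψ ∝ e^{±κx} with κ = √(2m(V_b − E))/ℏ = 2.818.
κw = 5.326, sinh(κw) = 102.8.
Matching ψ, ψ′ at both faces gives T = [1 + V_b² sinh²(κw) / (4E(V_b − E))]⁻¹ = 1/24370 = 0.0000410.

T = 0.0000410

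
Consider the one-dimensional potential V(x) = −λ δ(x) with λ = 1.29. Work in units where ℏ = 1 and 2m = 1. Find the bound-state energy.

E = -0.416

The bound state is ψ(x) = √κ e^{−κ|x|}. The derivative jump ψ'(0⁺) − ψ'(0⁻) = −(2mλ/ℏ²)ψ(0) fixes κ = mλ/ℏ² = 0.6450.
Then E = −ℏ²κ²/(2m) = −mλ²/(2ℏ²) = -0.4160.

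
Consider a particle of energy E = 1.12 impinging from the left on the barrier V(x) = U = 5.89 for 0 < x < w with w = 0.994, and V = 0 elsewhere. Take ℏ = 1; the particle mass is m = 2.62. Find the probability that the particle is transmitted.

T = 0.000119

E < U: inside the barrier ψ ∝ e^{±κx} with κ = √(2m(U − E))/ℏ = 4.999.
κw = 4.969, sinh(κw) = 71.97.
The exact tunnelling result is T⁻¹ = 1 + U² sinh²(κw) / [4E(U − E)] = 8411, so T = 0.000119.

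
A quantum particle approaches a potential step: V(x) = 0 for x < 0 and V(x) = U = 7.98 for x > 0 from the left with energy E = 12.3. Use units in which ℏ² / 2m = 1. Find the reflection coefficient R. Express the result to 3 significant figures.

R = 0.0654

The wavenumbers are k₁ = √(2mE)/ℏ = 3.507 on the left and k₂ = √(2m(E − U))/ℏ = 2.078 on the right.
Matching ψ and ψ′ at x = 0 gives r = (k₁ − k₂)/(k₁ + k₂), so R = r² = 0.06542 and T = 1 − R = 0.9346.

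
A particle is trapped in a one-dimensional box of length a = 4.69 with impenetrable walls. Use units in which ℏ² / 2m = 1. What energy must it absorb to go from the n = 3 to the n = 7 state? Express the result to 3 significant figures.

E_n = n²π²ℏ²/(2ma²), so ΔE = (7² − 3²) π²ℏ²/(2ma²).
ΔE = 40 × π² / (2 × 0.5 × 4.69²) = 17.95.

ΔE = 17.9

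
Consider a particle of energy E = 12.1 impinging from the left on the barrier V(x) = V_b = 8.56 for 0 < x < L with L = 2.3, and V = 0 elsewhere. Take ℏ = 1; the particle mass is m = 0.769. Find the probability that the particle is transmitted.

T = 0.788

E > V_b: inside the barrier k₂ = √(2m(E − V_b))/ℏ = 2.333, k₂L = 5.367.
T = [1 + V_b² sin²(k₂L) / (4E(E − V_b))]⁻¹ = 1/1.269 = 0.788.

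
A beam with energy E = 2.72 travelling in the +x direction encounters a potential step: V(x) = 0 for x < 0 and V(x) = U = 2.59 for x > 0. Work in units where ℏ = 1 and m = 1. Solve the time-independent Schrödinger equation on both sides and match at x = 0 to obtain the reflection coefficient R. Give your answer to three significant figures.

R = 0.411

On each side the TISE gives plane waves with k = √(2m(E − V))/ℏ: k₁ = √(2·1·2.72) = 2.332, k₂ = √(2·1·0.13) = 0.5099.
Matching ψ and ψ′ at x = 0 gives r = (k₁ − k₂)/(k₁ + k₂), so R = r² = 0.4111 and T = 1 − R = 0.5889.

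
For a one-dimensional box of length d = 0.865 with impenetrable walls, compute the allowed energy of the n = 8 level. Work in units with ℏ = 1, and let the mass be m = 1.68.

Requiring ψ(0) = ψ(d) = 0 quantises k = nπ/d, hence E_n = ℏ²k²/2m = n²π²ℏ²/(2md²).
E_8 = 8² × π² / (2 × 1.68 × 0.865²) = 251.3.

E = 251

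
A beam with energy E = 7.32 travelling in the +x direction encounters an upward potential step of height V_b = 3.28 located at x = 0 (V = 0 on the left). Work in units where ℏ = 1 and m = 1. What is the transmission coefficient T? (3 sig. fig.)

T = 0.978

The wavenumbers are k₁ = √(2mE)/ℏ = 3.826 on the left and k₂ = √(2m(E − V_b))/ℏ = 2.843 on the right.
Continuity of ψ and ψ′ at the step yields the reflection amplitude r = (k₁ − k₂)/(k₁ + k₂) = 0.1475; thus R = |r|² = 0.02176, T = 0.9782.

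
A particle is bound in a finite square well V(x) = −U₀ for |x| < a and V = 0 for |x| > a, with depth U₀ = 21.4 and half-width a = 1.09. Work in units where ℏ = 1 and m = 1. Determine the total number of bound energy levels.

The dimensionless depth is z₀ = a√(2mU₀)/ℏ = 1.09 × √(42.80) = 7.131.
A new bound state (alternating even/odd) appears each time z₀ passes a multiple of π/2, so N = ⌊2z₀/π⌋ + 1 = ⌊4.540⌋ + 1 = 5.

N = 5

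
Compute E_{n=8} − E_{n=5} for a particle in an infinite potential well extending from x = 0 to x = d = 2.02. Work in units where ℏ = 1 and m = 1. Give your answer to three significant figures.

E_n = n²π²ℏ²/(2md²), so ΔE = (8² − 5²) π²ℏ²/(2md²).
ΔE = 39 × π² / (2 × 1 × 2.02²) = 47.17.

ΔE = 47.2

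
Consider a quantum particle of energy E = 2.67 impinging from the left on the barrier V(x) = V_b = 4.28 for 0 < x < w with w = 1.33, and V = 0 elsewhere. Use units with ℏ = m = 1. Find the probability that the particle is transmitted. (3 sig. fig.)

T = 0.0313

E < V_b: inside the barrier ψ ∝ e^{±κx} with κ = √(2m(V_b − E))/ℏ = 1.794.
κw = 2.387, sinh(κw) = 5.392.
The exact tunnelling result is T⁻¹ = 1 + V_b² sinh²(κw) / [4E(V_b − E)] = 31.98, so T = 0.0313.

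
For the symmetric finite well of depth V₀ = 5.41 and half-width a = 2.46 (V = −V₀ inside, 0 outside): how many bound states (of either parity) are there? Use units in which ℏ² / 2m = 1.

N = 4

The dimensionless depth is z₀ = a√(2mV₀)/ℏ = 2.46 × √(5.410) = 5.722.
The even/odd transcendental equations gain one root per π/2 in z₀, giving N = 1 + ⌊2z₀/π⌋ = 1 + ⌊3.643⌋ = 4.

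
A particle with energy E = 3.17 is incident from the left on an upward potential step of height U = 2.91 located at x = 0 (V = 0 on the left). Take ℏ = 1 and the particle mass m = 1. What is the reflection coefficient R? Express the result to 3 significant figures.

R = 0.308

On each side the TISE gives plane waves with k = √(2m(E − V))/ℏ: k₁ = √(2·1·3.17) = 2.518, k₂ = √(2·1·0.26) = 0.7211.
Matching ψ and ψ′ at x = 0 gives r = (k₁ − k₂)/(k₁ + k₂), so R = r² = 0.3077 and T = 1 − R = 0.6923.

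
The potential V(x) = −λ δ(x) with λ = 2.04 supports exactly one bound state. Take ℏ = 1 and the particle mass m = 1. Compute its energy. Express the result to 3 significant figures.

The bound state is ψ(x) = √κ e^{−κ|x|}. The derivative jump ψ'(0⁺) − ψ'(0⁻) = −(2mλ/ℏ²)ψ(0) fixes κ = mλ/ℏ² = 2.040.
Then E = −ℏ²κ²/(2m) = −mλ²/(2ℏ²) = -2.081.

E = -2.08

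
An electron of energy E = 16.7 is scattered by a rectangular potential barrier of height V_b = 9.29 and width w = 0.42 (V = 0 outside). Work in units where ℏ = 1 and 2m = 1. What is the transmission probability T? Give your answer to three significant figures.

T = 0.874

E > V_b: inside the barrier k₂ = √(2m(E − V_b))/ℏ = 2.722, k₂w = 1.143.
Matching at both interfaces gives T⁻¹ = 1 + V_b² sin²(k₂w) / [4E(E − V_b)] = 1.144, hence T = 0.874.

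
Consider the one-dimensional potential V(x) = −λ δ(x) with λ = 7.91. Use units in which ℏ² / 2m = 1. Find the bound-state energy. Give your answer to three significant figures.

The bound state is ψ(x) = √κ e^{−κ|x|}. The derivative jump ψ'(0⁺) − ψ'(0⁻) = −(2mλ/ℏ²)ψ(0) fixes κ = mλ/ℏ² = 3.955.
Then E = −ℏ²κ²/(2m) = −mλ²/(2ℏ²) = -15.64.

E = -15.6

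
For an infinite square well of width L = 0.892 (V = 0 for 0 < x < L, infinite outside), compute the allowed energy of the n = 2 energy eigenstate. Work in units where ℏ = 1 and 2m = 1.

Requiring ψ(0) = ψ(L) = 0 quantises k = nπ/L, hence E_n = ℏ²k²/2m = n²π²ℏ²/(2mL²).
E_2 = 2² × π² / (2 × 0.5 × 0.892²) = 49.62.

E = 49.6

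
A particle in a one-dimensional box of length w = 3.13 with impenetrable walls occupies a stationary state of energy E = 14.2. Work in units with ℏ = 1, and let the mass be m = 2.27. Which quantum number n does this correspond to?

For an infinite well E_n = n²π²ℏ²/(2mw²), so n = (w/πℏ)√(2mE).
n = (3.13/π) × √(2 × 2.27 × 14.2) = 8.000 → n = 8.

n = 8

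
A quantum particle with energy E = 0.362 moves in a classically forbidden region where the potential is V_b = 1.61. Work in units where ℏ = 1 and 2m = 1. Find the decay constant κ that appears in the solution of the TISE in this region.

κ = 1.12

Since E < V_b the TISE in this region is ψ'' = κ²ψ with κ = √(2m(V_b − E))/ℏ.
κ = √(2 × 0.5 × 1.248) = 1.117.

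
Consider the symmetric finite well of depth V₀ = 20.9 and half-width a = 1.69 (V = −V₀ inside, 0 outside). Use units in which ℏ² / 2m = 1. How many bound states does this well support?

N = 5

Define the well-strength parameter z₀ = (a/ℏ)√(2mV₀) = 1.69 × √(2·0.5·20.9) = 7.726.
The even/odd transcendental equations gain one root per π/2 in z₀, giving N = 1 + ⌊2z₀/π⌋ = 1 + ⌊4.919⌋ = 5.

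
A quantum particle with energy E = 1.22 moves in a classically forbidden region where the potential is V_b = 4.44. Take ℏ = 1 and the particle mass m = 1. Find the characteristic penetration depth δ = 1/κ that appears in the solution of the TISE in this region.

δ = 0.394

Since E < V_b the TISE in this region is ψ'' = κ²ψ with κ = √(2m(V_b − E))/ℏ.
κ = √(2 × 1 × 3.22) = 2.538. The penetration depth is δ = 1/κ = 0.394.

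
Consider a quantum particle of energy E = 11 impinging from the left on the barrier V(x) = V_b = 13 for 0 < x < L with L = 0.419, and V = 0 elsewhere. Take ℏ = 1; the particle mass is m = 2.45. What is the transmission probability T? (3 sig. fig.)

Since E < V_b the interior solution is evanescent with decay constant κ = √(2m(V_b − E))/ℏ = 3.130.
κL = 1.312, sinh(κL) = 1.722.
The exact tunnelling result is T⁻¹ = 1 + V_b² sinh²(κL) / [4E(V_b − E)] = 6.691, so T = 0.149.

T = 0.149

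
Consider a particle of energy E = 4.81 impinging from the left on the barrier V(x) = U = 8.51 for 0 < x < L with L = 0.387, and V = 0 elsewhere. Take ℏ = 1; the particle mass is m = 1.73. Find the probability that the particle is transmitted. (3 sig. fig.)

Since E < U the interior solution is evanescent with decay constant κ = √(2m(U − E))/ℏ = 3.578.
κL = 1.385, sinh(κL) = 1.872.
Matching ψ, ψ′ at both faces gives T = [1 + U² sinh²(κL) / (4E(U − E))]⁻¹ = 1/4.563 = 0.219.

T = 0.219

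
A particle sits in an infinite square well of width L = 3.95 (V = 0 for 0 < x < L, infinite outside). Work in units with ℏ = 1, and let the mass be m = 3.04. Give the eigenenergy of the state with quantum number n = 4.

The infinite-well eigenfunctions ψ_n = √(2/L) sin(nπx/L) vanish at both walls, giving E_n = n²π²ℏ²/(2mL²).
E_4 = 4² × π² / (2 × 3.04 × 3.95²) = 1.665.

E = 1.66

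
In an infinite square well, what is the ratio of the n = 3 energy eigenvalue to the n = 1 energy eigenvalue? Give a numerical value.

E_n = n²π²ℏ²/(2mL²) so the ratio is n₂²/n₁² = 9/1 = 9.

9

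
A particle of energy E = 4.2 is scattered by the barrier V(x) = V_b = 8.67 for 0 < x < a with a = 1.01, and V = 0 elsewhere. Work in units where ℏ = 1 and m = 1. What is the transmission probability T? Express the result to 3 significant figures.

T = 0.00947

Since E < V_b the interior solution is evanescent with decay constant κ = √(2m(V_b − E))/ℏ = 2.990.
κa = 3.020, sinh(κa) = 10.22.
The exact tunnelling result is T⁻¹ = 1 + V_b² sinh²(κa) / [4E(V_b − E)] = 105.6, so T = 0.00947.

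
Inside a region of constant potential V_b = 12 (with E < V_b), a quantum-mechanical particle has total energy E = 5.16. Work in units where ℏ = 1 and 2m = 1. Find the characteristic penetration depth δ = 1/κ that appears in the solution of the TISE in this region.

δ = 0.382

Since E < V_b the TISE in this region is ψ'' = κ²ψ with κ = √(2m(V_b − E))/ℏ.
κ = √(2 × 0.5 × 6.84) = 2.615. The penetration depth is δ = 1/κ = 0.382.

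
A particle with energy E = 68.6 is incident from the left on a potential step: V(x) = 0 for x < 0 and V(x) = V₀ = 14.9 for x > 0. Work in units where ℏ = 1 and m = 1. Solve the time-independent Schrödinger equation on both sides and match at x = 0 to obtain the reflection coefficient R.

On each side the TISE gives plane waves with k = √(2m(E − V))/ℏ: k₁ = √(2·1·68.6) = 11.71, k₂ = √(2·1·53.7) = 10.36.
Matching ψ and ψ′ at x = 0 gives r = (k₁ − k₂)/(k₁ + k₂), so R = r² = 0.003739 and T = 1 − R = 0.9963.

R = 0.00374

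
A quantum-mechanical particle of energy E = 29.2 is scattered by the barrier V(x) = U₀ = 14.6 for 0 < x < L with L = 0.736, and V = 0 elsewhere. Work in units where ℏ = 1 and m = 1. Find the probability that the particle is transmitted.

E > U₀: inside the barrier k₂ = √(2m(E − U₀))/ℏ = 5.404, k₂L = 3.977.
Matching at both interfaces gives T⁻¹ = 1 + U₀² sin²(k₂L) / [4E(E − U₀)] = 1.069, hence T = 0.936.

T = 0.936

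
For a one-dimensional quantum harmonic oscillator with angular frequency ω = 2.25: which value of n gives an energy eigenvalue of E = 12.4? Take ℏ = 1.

n = 5

Invert E_n = (n + ½)ℏω: n = E/ℏω − ½ = 5.011, so n = 5.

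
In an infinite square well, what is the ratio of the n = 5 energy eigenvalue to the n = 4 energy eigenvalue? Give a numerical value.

1.5625

Since E_n ∝ n², the ratio is (5/4)² = 1.5625.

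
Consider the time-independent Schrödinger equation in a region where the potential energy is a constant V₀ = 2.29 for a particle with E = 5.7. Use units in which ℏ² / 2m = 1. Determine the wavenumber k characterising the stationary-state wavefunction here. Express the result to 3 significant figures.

With E > V₀ the solution is oscillatory, ψ ∝ e^{±ikx} with k = √(2m(E − V₀))/ℏ.
k = √(2 × 0.5 × 3.41) = 1.847.

k = 1.85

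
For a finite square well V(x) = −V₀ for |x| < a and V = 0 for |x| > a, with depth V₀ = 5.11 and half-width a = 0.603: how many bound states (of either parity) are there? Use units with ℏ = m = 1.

Define the well-strength parameter z₀ = (a/ℏ)√(2mV₀) = 0.603 × √(2·1·5.11) = 1.928.
A new bound state (alternating even/odd) appears each time z₀ passes a multiple of π/2, so N = ⌊2z₀/π⌋ + 1 = ⌊1.227⌋ + 1 = 2.

N = 2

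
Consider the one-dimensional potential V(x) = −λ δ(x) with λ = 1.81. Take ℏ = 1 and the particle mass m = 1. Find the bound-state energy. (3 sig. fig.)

E = -1.64

The bound state is ψ(x) = √κ e^{−κ|x|}. The derivative jump ψ'(0⁺) − ψ'(0⁻) = −(2mλ/ℏ²)ψ(0) fixes κ = mλ/ℏ² = 1.810.
Then E = −ℏ²κ²/(2m) = −mλ²/(2ℏ²) = -1.638.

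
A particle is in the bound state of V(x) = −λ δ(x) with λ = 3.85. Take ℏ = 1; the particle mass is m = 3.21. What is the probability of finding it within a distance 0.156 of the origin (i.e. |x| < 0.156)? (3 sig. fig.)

P = 0.979

The normalised bound state is ψ = √κ e^{−κ|x|} with κ = mλ/ℏ² = 12.36.
P(|x| < d) = ∫_{−d}^{d} κ e^{−2κ|x|} dx = 1 − e^{−2κd} = 1 − e^{−3.856} = 0.9788.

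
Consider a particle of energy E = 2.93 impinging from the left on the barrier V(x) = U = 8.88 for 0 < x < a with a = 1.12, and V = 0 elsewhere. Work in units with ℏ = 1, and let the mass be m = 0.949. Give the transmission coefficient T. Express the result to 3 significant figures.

E < U: inside the barrier ψ ∝ e^{±κx} with κ = √(2m(U − E))/ℏ = 3.361.
κa = 3.764, sinh(κa) = 21.54.
Matching ψ, ψ′ at both faces gives T = [1 + U² sinh²(κa) / (4E(U − E))]⁻¹ = 1/525.8 = 0.00190.

T = 0.00190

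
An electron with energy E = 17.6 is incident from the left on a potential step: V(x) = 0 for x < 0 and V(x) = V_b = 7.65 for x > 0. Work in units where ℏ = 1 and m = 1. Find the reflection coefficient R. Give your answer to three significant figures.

R = 0.0201

The wavenumbers are k₁ = √(2mE)/ℏ = 5.933 on the left and k₂ = √(2m(E − V_b))/ℏ = 4.461 on the right.
Matching ψ and ψ′ at x = 0 gives r = (k₁ − k₂)/(k₁ + k₂), so R = r² = 0.02006 and T = 1 − R = 0.9799.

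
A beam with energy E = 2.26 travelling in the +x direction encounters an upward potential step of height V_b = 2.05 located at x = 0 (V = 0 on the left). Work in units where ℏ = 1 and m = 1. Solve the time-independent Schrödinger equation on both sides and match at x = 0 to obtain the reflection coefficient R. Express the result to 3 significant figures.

R = 0.284

The wavenumbers are k₁ = √(2mE)/ℏ = 2.126 on the left and k₂ = √(2m(E − V_b))/ℏ = 0.6481 on the right.
Continuity of ψ and ψ′ at the step yields the reflection amplitude r = (k₁ − k₂)/(k₁ + k₂) = 0.5328; thus R = |r|² = 0.2838, T = 0.7162.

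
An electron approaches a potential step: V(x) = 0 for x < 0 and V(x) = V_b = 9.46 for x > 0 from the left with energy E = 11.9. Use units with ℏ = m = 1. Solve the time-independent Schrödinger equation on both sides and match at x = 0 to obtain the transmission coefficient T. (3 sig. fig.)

The wavenumbers are k₁ = √(2mE)/ℏ = 4.879 on the left and k₂ = √(2m(E − V_b))/ℏ = 2.209 on the right.
Continuity of ψ and ψ′ at the step yields the reflection amplitude r = (k₁ − k₂)/(k₁ + k₂) = 0.3766; thus R = |r|² = 0.1419, T = 0.8581.

T = 0.858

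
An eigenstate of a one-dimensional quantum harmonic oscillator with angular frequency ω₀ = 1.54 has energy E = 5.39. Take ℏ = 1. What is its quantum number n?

Invert E_n = (n + ½)ℏω₀: n = E/ℏω₀ − ½ = 3.000, so n = 3.

n = 3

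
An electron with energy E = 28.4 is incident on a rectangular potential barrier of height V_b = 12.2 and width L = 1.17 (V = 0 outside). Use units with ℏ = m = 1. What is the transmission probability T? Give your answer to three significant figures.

E > V_b: inside the barrier k₂ = √(2m(E − V_b))/ℏ = 5.692, k₂L = 6.660.
T = [1 + V_b² sin²(k₂L) / (4E(E − V_b))]⁻¹ = 1/1.011 = 0.989.

T = 0.989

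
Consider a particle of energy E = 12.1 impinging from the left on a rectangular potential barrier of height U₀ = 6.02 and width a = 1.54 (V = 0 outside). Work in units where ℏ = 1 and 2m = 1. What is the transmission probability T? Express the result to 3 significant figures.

T = 0.956

Above the barrier the interior wavenumber is k₂ = √(2m(E − U₀))/ℏ = 2.466, giving phase k₂a = 3.797.
Matching at both interfaces gives T⁻¹ = 1 + U₀² sin²(k₂a) / [4E(E − U₀)] = 1.046, hence T = 0.956.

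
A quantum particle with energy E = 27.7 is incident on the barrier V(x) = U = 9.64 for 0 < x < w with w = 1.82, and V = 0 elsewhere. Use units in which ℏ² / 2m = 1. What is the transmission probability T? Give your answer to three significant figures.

T = 0.956

Above the barrier the interior wavenumber is k₂ = √(2m(E − U))/ℏ = 4.250, giving phase k₂w = 7.734.
T = [1 + U² sin²(k₂w) / (4E(E − U))]⁻¹ = 1/1.046 = 0.956.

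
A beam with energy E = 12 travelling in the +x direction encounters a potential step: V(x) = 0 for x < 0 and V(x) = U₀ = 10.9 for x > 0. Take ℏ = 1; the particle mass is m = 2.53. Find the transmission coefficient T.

On each side the TISE gives plane waves with k = √(2m(E − V))/ℏ: k₁ = √(2·2.53·12) = 7.792, k₂ = √(2·2.53·1.1) = 2.359.
Matching ψ and ψ′ at x = 0 gives r = (k₁ − k₂)/(k₁ + k₂), so R = r² = 0.2864 and T = 1 − R = 0.7136.

T = 0.714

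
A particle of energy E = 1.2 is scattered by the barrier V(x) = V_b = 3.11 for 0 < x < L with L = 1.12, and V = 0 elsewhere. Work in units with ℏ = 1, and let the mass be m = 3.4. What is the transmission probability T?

Since E < V_b the interior solution is evanescent with decay constant κ = √(2m(V_b − E))/ℏ = 3.604.
κL = 4.036, sinh(κL) = 28.30.
The exact tunnelling result is T⁻¹ = 1 + V_b² sinh²(κL) / [4E(V_b − E)] = 846.0, so T = 0.00118.

T = 0.00118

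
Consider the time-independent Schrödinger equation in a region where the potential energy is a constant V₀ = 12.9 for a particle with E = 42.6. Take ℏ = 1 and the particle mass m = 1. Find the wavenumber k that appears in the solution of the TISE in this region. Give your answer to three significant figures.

With E > V₀ the solution is oscillatory, ψ ∝ e^{±ikx} with k = √(2m(E − V₀))/ℏ.
k = √(2 × 1 × 29.7) = 7.707.

k = 7.71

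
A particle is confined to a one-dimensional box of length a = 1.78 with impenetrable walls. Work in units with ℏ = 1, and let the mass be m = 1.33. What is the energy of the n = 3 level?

Requiring ψ(0) = ψ(a) = 0 quantises k = nπ/a, hence E_n = ℏ²k²/2m = n²π²ℏ²/(2ma²).
E_3 = 3² × π² / (2 × 1.33 × 1.78²) = 10.54.

E = 10.5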